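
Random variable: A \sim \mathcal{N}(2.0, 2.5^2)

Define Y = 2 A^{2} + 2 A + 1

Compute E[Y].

E[Y] = 2*E[A²] + 2*E[A] + 1
E[A] = 2
E[A²] = Var(A) + (E[A])² = 6.25 + 4 = 10.25
E[Y] = 2*10.25 + 2*2 + 1 = 25.5

25.5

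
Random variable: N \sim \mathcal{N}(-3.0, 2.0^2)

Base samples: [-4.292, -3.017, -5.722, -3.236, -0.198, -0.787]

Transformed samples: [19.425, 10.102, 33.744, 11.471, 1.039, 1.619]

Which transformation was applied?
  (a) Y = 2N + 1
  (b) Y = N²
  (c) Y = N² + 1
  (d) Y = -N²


Checking option (c) Y = N² + 1:
  N = -4.292 -> Y = 19.425 ✓
  N = -3.017 -> Y = 10.102 ✓
  N = -5.722 -> Y = 33.744 ✓
All samples match this transformation.

(c) N² + 1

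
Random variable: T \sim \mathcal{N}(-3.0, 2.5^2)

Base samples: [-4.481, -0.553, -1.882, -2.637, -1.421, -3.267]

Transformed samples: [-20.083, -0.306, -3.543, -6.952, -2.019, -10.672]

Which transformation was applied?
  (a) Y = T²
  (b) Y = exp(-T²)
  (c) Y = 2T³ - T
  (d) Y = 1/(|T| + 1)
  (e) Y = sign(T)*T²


Checking option (e) Y = sign(T)*T²:
  T = -4.481 -> Y = -20.083 ✓
  T = -0.553 -> Y = -0.306 ✓
  T = -1.882 -> Y = -3.543 ✓
All samples match this transformation.

(e) sign(T)*T²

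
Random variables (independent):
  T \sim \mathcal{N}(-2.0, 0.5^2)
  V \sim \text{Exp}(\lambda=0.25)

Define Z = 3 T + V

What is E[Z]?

E[Z] = 3*E[T] + 1*E[V]
E[T] = -2
E[V] = 4
E[Z] = 3*(-2) + 1*4 = -2

-2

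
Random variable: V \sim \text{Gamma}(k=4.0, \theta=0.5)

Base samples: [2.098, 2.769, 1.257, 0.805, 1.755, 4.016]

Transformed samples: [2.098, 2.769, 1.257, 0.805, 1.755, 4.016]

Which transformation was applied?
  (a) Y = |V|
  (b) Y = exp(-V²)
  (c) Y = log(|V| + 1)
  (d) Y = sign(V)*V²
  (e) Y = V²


Checking option (a) Y = |V|:
  V = 2.098 -> Y = 2.098 ✓
  V = 2.769 -> Y = 2.769 ✓
  V = 1.257 -> Y = 1.257 ✓
All samples match this transformation.

(a) |V|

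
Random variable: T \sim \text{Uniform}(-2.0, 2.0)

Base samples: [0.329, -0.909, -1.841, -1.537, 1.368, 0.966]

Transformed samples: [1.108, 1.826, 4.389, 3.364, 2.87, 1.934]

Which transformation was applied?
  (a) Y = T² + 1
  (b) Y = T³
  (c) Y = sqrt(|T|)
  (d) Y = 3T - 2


Checking option (a) Y = T² + 1:
  T = 0.329 -> Y = 1.108 ✓
  T = -0.909 -> Y = 1.826 ✓
  T = -1.841 -> Y = 4.389 ✓
All samples match this transformation.

(a) T² + 1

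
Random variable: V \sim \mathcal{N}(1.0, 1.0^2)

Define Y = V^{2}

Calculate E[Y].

E[Y] = 1*E[V²]
E[V] = 1
E[V²] = Var(V) + (E[V])² = 1 + 1 = 2
E[Y] = 1*2 = 2

2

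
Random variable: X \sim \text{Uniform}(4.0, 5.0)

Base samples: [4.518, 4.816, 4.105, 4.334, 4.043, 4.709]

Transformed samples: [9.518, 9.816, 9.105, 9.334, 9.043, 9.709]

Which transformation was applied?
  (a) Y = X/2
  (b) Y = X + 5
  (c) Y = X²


Checking option (b) Y = X + 5:
  X = 4.518 -> Y = 9.518 ✓
  X = 4.816 -> Y = 9.816 ✓
  X = 4.105 -> Y = 9.105 ✓
All samples match this transformation.

(b) X + 5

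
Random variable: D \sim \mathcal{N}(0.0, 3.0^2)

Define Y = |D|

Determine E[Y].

For X ~ N(0, 3.0²), E[|X|] = sigma * sqrt(2/pi)
= 3.0 * sqrt(2/pi) = 2.3936537

2.3936537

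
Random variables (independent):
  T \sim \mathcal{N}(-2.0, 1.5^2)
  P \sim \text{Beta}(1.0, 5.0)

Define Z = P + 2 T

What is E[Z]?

E[Z] = 2*E[T] + 1*E[P]
E[T] = -2
E[P] = 0.16666667
E[Z] = 2*(-2) + 1*0.16666667 = -3.8333333

-3.8333333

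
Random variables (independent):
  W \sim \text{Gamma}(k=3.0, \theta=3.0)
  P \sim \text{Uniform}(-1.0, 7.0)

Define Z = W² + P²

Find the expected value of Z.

E[Z] = E[W²] + E[P²]
E[W²] = Var(W) + E[W]² = 27 + 81 = 108
E[P²] = Var(P) + E[P]² = 5.3333333 + 9 = 14.333333
E[Z] = 108 + 14.333333 = 122.33333

122.33333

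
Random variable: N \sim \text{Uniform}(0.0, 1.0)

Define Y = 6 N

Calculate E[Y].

For Y = 6N:
E[Y] = 6 * E[N]
E[N] = (0 + 1)/2 = 0.5
E[Y] = 6 * 0.5 = 3

3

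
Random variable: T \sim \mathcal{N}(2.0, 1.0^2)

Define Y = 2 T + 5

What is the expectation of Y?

For Y = 2T + 5:
E[Y] = 2 * E[T] + 5
E[T] = 2.0 = 2
E[Y] = 2 * 2 + 5 = 9

9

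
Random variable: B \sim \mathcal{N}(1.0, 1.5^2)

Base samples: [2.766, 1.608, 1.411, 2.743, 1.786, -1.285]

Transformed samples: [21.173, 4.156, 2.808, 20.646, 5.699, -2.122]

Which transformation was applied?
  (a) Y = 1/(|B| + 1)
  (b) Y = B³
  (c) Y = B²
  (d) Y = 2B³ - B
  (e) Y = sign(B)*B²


Checking option (b) Y = B³:
  B = 2.766 -> Y = 21.173 ✓
  B = 1.608 -> Y = 4.156 ✓
  B = 1.411 -> Y = 2.808 ✓
All samples match this transformation.

(b) B³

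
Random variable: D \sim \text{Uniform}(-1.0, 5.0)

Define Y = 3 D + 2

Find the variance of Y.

For Y = aD + b: Var(Y) = a² * Var(D)
Var(D) = (5 + 1)^2/12 = 3
Var(Y) = 3² * 3 = 9 * 3 = 27

27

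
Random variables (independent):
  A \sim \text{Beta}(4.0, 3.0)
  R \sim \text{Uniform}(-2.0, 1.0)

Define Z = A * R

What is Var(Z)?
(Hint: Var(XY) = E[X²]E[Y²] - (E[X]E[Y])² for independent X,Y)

Var(XY) = E[X²]E[Y²] - (E[X]E[Y])²
E[A] = 0.57142857, Var(A) = 0.030612245
E[R] = -0.5, Var(R) = 0.75
E[A²] = 0.030612245 + 0.57142857² = 0.35714286
E[R²] = 0.75 + (-0.5)² = 1
Var(Z) = 0.35714286*1 - (0.57142857*(-0.5))²
= 0.35714286 - 0.081632653 = 0.2755102

0.2755102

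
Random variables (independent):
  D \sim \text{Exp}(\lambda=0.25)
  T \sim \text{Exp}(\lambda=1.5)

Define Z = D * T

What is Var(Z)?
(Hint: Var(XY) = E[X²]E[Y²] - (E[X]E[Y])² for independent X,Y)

Var(XY) = E[X²]E[Y²] - (E[X]E[Y])²
E[D] = 4, Var(D) = 16
E[T] = 0.66666667, Var(T) = 0.44444444
E[D²] = 16 + 4² = 32
E[T²] = 0.44444444 + 0.66666667² = 0.88888889
Var(Z) = 32*0.88888889 - (4*0.66666667)²
= 28.444444 - 7.1111111 = 21.333333

21.333333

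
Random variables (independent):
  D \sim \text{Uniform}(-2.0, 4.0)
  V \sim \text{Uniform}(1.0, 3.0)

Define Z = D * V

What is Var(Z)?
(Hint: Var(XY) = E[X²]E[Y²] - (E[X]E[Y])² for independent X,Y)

Var(XY) = E[X²]E[Y²] - (E[X]E[Y])²
E[D] = 1, Var(D) = 3
E[V] = 2, Var(V) = 0.33333333
E[D²] = 3 + 1² = 4
E[V²] = 0.33333333 + 2² = 4.3333333
Var(Z) = 4*4.3333333 - (1*2)²
= 17.333333 - 4 = 13.333333

13.333333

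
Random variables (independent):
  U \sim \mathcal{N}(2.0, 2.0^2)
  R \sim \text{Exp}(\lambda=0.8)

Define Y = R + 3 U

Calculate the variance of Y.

For independent RVs: Var(aX + bY) = a²Var(X) + b²Var(Y)
Var(U) = 4
Var(R) = 1.5625
Var(Y) = 3²*4 + 1²*1.5625
= 9*4 + 1*1.5625 = 37.5625

37.5625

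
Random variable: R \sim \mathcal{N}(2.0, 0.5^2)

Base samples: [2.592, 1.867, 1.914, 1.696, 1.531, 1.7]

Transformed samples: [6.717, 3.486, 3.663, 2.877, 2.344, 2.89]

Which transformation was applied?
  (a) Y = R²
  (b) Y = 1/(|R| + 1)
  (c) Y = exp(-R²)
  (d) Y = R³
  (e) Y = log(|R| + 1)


Checking option (a) Y = R²:
  R = 2.592 -> Y = 6.717 ✓
  R = 1.867 -> Y = 3.486 ✓
  R = 1.914 -> Y = 3.663 ✓
All samples match this transformation.

(a) R²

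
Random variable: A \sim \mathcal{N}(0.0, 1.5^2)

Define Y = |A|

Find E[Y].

For X ~ N(0, 1.5²), E[|X|] = sigma * sqrt(2/pi)
= 1.5 * sqrt(2/pi) = 1.1968268

1.1968268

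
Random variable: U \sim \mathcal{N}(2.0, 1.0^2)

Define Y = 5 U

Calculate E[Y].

For Y = 5U:
E[Y] = 5 * E[U]
E[U] = 2.0 = 2
E[Y] = 5 * 2 = 10

10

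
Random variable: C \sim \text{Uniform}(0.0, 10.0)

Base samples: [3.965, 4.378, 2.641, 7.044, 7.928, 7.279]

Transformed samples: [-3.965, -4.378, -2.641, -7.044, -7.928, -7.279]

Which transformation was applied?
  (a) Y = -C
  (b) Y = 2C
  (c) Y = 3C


Checking option (a) Y = -C:
  C = 3.965 -> Y = -3.965 ✓
  C = 4.378 -> Y = -4.378 ✓
  C = 2.641 -> Y = -2.641 ✓
All samples match this transformation.

(a) -C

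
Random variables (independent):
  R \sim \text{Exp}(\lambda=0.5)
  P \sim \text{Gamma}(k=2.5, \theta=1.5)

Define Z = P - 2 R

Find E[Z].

E[Z] = -2*E[R] + 1*E[P]
E[R] = 2
E[P] = 3.75
E[Z] = -2*2 + 1*3.75 = -0.25

-0.25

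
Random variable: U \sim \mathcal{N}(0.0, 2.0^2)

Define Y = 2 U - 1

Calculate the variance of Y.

For Y = aU + b: Var(Y) = a² * Var(U)
Var(U) = 2.0^2 = 4
Var(Y) = 2² * 4 = 4 * 4 = 16

16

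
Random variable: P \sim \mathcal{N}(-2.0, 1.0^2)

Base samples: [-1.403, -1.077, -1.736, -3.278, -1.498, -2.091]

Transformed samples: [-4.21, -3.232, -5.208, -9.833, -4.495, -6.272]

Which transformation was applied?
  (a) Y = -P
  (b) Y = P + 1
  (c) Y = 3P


Checking option (c) Y = 3P:
  P = -1.403 -> Y = -4.21 ✓
  P = -1.077 -> Y = -3.232 ✓
  P = -1.736 -> Y = -5.208 ✓
All samples match this transformation.

(c) 3P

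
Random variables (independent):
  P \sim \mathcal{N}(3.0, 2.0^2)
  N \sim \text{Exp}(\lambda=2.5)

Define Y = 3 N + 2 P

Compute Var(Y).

For independent RVs: Var(aX + bY) = a²Var(X) + b²Var(Y)
Var(P) = 4
Var(N) = 0.16
Var(Y) = 2²*4 + 3²*0.16
= 4*4 + 9*0.16 = 17.44

17.44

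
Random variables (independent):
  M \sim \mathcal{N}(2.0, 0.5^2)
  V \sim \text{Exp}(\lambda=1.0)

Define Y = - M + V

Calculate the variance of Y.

For independent RVs: Var(aX + bY) = a²Var(X) + b²Var(Y)
Var(M) = 0.25
Var(V) = 1
Var(Y) = (-1)²*0.25 + 1²*1
= 1*0.25 + 1*1 = 1.25

1.25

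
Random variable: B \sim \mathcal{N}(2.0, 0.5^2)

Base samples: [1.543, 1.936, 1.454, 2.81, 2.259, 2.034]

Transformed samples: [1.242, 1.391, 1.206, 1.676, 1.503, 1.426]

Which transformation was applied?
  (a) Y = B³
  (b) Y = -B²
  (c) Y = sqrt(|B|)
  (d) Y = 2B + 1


Checking option (c) Y = sqrt(|B|):
  B = 1.543 -> Y = 1.242 ✓
  B = 1.936 -> Y = 1.391 ✓
  B = 1.454 -> Y = 1.206 ✓
All samples match this transformation.

(c) sqrt(|B|)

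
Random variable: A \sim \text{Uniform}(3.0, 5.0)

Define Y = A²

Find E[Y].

E[A²] = Var(A) + (E[A])² = 0.33333333 + 16 = 16.333333

16.333333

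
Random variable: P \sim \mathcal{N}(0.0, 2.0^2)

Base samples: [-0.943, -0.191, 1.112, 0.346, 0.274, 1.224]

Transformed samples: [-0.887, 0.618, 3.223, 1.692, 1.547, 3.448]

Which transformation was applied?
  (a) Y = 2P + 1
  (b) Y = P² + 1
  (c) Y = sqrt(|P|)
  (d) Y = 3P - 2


Checking option (a) Y = 2P + 1:
  P = -0.943 -> Y = -0.887 ✓
  P = -0.191 -> Y = 0.618 ✓
  P = 1.112 -> Y = 3.223 ✓
All samples match this transformation.

(a) 2P + 1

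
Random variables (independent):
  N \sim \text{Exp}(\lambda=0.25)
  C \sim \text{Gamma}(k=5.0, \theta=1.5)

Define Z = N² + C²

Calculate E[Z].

E[Z] = E[N²] + E[C²]
E[N²] = Var(N) + E[N]² = 16 + 16 = 32
E[C²] = Var(C) + E[C]² = 11.25 + 56.25 = 67.5
E[Z] = 32 + 67.5 = 99.5

99.5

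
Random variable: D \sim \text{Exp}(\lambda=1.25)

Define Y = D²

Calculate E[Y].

Using E[X²] = Var(X) + (E[X])²:
E[D] = 0.8
Var(D) = 1/1.25^2 = 0.64
E[D²] = 0.64 + 0.8² = 0.64 + 0.64 = 1.28

1.28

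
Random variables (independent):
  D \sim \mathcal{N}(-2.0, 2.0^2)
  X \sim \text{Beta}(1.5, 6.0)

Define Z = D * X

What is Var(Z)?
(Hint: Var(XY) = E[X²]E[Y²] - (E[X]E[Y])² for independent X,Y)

Var(XY) = E[X²]E[Y²] - (E[X]E[Y])²
E[D] = -2, Var(D) = 4
E[X] = 0.2, Var(X) = 0.018823529
E[D²] = 4 + (-2)² = 8
E[X²] = 0.018823529 + 0.2² = 0.058823529
Var(Z) = 8*0.058823529 - (-2*0.2)²
= 0.47058824 - 0.16 = 0.31058824

0.31058824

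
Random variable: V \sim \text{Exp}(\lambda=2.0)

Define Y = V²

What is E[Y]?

Using E[X²] = Var(X) + (E[X])²:
E[V] = 0.5
Var(V) = 1/2.0^2 = 0.25
E[V²] = 0.25 + 0.5² = 0.25 + 0.25 = 0.5

0.5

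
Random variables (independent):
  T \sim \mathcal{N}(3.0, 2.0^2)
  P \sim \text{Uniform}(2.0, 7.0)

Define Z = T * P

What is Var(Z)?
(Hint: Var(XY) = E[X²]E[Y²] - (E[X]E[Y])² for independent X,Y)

Var(XY) = E[X²]E[Y²] - (E[X]E[Y])²
E[T] = 3, Var(T) = 4
E[P] = 4.5, Var(P) = 2.0833333
E[T²] = 4 + 3² = 13
E[P²] = 2.0833333 + 4.5² = 22.333333
Var(Z) = 13*22.333333 - (3*4.5)²
= 290.33333 - 182.25 = 108.08333

108.08333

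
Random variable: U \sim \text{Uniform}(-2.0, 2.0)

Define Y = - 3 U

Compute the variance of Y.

For Y = aU + b: Var(Y) = a² * Var(U)
Var(U) = (2 + 2)^2/12 = 1.3333333
Var(Y) = (-3)² * 1.3333333 = 9 * 1.3333333 = 12

12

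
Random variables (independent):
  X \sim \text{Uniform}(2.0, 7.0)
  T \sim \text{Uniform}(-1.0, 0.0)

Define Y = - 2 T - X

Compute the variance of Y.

For independent RVs: Var(aX + bY) = a²Var(X) + b²Var(Y)
Var(X) = 2.0833333
Var(T) = 0.083333333
Var(Y) = (-1)²*2.0833333 + (-2)²*0.083333333
= 1*2.0833333 + 4*0.083333333 = 2.4166667

2.4166667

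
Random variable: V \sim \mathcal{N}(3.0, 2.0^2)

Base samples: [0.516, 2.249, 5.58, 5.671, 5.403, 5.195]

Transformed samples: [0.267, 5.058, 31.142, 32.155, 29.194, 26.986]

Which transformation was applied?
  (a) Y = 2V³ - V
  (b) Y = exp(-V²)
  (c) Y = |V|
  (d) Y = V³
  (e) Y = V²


Checking option (e) Y = V²:
  V = 0.516 -> Y = 0.267 ✓
  V = 2.249 -> Y = 5.058 ✓
  V = 5.58 -> Y = 31.142 ✓
All samples match this transformation.

(e) V²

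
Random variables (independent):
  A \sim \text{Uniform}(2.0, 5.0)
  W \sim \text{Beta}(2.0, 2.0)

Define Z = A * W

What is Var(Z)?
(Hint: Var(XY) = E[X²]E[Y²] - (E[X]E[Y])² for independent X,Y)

Var(XY) = E[X²]E[Y²] - (E[X]E[Y])²
E[A] = 3.5, Var(A) = 0.75
E[W] = 0.5, Var(W) = 0.05
E[A²] = 0.75 + 3.5² = 13
E[W²] = 0.05 + 0.5² = 0.3
Var(Z) = 13*0.3 - (3.5*0.5)²
= 3.9 - 3.0625 = 0.8375

0.8375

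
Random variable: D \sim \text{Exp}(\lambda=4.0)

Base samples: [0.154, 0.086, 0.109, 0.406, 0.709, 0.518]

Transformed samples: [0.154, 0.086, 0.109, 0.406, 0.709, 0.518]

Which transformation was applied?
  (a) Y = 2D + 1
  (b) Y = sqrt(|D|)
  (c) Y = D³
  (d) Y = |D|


Checking option (d) Y = |D|:
  D = 0.154 -> Y = 0.154 ✓
  D = 0.086 -> Y = 0.086 ✓
  D = 0.109 -> Y = 0.109 ✓
All samples match this transformation.

(d) |D|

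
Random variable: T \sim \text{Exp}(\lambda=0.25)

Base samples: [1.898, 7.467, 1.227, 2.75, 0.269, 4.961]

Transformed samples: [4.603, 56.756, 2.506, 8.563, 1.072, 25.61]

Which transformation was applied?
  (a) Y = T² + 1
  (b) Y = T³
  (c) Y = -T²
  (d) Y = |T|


Checking option (a) Y = T² + 1:
  T = 1.898 -> Y = 4.603 ✓
  T = 7.467 -> Y = 56.756 ✓
  T = 1.227 -> Y = 2.506 ✓
All samples match this transformation.

(a) T² + 1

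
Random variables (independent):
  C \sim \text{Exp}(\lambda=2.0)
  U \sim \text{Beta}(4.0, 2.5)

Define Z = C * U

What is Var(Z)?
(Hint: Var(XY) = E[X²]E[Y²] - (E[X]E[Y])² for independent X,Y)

Var(XY) = E[X²]E[Y²] - (E[X]E[Y])²
E[C] = 0.5, Var(C) = 0.25
E[U] = 0.61538462, Var(U) = 0.031558185
E[C²] = 0.25 + 0.5² = 0.5
E[U²] = 0.031558185 + 0.61538462² = 0.41025641
Var(Z) = 0.5*0.41025641 - (0.5*0.61538462)²
= 0.20512821 - 0.094674556 = 0.11045365

0.11045365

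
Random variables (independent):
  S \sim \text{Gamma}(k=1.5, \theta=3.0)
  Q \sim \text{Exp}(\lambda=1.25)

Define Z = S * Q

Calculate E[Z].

For independent RVs: E[XY] = E[X]*E[Y]
E[S] = 4.5
E[Q] = 0.8
E[Z] = 4.5 * 0.8 = 3.6

3.6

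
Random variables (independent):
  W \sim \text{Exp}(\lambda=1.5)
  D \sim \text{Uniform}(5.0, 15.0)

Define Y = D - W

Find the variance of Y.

For independent RVs: Var(aX + bY) = a²Var(X) + b²Var(Y)
Var(W) = 0.44444444
Var(D) = 8.3333333
Var(Y) = (-1)²*0.44444444 + 1²*8.3333333
= 1*0.44444444 + 1*8.3333333 = 8.7777778

8.7777778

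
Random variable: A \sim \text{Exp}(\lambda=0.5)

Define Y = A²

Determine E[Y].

E[A²] = Var(A) + (E[A])² = 4 + 4 = 8

8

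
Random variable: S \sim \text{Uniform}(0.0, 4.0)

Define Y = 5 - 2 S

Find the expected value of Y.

For Y = -2S + 5:
E[Y] = -2 * E[S] + 5
E[S] = (0 + 4)/2 = 2
E[Y] = -2 * 2 + 5 = 1

1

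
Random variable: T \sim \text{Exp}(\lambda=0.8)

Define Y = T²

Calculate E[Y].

E[T²] = Var(T) + (E[T])² = 1.5625 + 1.5625 = 3.125

3.125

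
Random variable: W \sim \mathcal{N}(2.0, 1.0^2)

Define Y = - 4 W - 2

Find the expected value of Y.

For Y = -4W - 2:
E[Y] = -4 * E[W] - 2
E[W] = 2.0 = 2
E[Y] = -4 * 2 - 2 = -10

-10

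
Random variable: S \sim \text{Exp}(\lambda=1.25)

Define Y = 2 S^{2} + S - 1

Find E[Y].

E[Y] = 2*E[S²] + 1*E[S] - 1
E[S] = 0.8
E[S²] = Var(S) + (E[S])² = 0.64 + 0.64 = 1.28
E[Y] = 2*1.28 + 1*0.8 - 1 = 2.36

2.36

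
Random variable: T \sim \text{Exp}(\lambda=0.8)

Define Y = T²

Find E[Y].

Using E[X²] = Var(X) + (E[X])²:
E[T] = 1.25
Var(T) = 1/0.8^2 = 1.5625
E[T²] = 1.5625 + 1.25² = 1.5625 + 1.5625 = 3.125

3.125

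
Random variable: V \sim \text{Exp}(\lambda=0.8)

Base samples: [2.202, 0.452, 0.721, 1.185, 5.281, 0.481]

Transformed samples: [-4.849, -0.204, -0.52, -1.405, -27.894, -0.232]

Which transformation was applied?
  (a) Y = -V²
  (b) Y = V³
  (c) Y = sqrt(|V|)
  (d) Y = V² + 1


Checking option (a) Y = -V²:
  V = 2.202 -> Y = -4.849 ✓
  V = 0.452 -> Y = -0.204 ✓
  V = 0.721 -> Y = -0.52 ✓
All samples match this transformation.

(a) -V²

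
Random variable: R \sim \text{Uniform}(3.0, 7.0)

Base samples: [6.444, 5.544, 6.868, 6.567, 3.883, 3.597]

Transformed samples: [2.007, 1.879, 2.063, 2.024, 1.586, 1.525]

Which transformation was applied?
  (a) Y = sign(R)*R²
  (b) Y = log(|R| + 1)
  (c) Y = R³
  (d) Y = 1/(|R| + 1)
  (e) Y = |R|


Checking option (b) Y = log(|R| + 1):
  R = 6.444 -> Y = 2.007 ✓
  R = 5.544 -> Y = 1.879 ✓
  R = 6.868 -> Y = 2.063 ✓
All samples match this transformation.

(b) log(|R| + 1)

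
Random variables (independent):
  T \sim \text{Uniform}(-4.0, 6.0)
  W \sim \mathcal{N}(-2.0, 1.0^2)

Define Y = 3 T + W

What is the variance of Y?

For independent RVs: Var(aX + bY) = a²Var(X) + b²Var(Y)
Var(T) = 8.3333333
Var(W) = 1
Var(Y) = 3²*8.3333333 + 1²*1
= 9*8.3333333 + 1*1 = 76

76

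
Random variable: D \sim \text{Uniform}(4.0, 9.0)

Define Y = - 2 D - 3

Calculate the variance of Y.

For Y = aD + b: Var(Y) = a² * Var(D)
Var(D) = (9 - 4)^2/12 = 2.0833333
Var(Y) = (-2)² * 2.0833333 = 4 * 2.0833333 = 8.3333333

8.3333333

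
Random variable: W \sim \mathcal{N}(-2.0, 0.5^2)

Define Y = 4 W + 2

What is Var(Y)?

For Y = aW + b: Var(Y) = a² * Var(W)
Var(W) = 0.5^2 = 0.25
Var(Y) = 4² * 0.25 = 16 * 0.25 = 4

4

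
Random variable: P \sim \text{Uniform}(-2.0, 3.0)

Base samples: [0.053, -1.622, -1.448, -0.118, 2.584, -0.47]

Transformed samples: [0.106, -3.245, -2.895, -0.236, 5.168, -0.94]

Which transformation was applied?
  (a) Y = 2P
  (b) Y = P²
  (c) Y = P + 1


Checking option (a) Y = 2P:
  P = 0.053 -> Y = 0.106 ✓
  P = -1.622 -> Y = -3.245 ✓
  P = -1.448 -> Y = -2.895 ✓
All samples match this transformation.

(a) 2P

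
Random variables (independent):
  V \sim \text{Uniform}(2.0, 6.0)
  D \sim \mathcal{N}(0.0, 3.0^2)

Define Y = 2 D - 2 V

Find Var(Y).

For independent RVs: Var(aX + bY) = a²Var(X) + b²Var(Y)
Var(V) = 1.3333333
Var(D) = 9
Var(Y) = (-2)²*1.3333333 + 2²*9
= 4*1.3333333 + 4*9 = 41.333333

41.333333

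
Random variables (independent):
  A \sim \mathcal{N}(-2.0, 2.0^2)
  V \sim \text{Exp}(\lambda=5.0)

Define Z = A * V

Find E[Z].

For independent RVs: E[XY] = E[X]*E[Y]
E[A] = -2
E[V] = 0.2
E[Z] = -2 * 0.2 = -0.4

-0.4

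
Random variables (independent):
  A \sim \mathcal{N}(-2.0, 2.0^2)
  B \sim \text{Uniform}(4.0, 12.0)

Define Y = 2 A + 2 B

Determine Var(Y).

For independent RVs: Var(aX + bY) = a²Var(X) + b²Var(Y)
Var(A) = 4
Var(B) = 5.3333333
Var(Y) = 2²*4 + 2²*5.3333333
= 4*4 + 4*5.3333333 = 37.333333

37.333333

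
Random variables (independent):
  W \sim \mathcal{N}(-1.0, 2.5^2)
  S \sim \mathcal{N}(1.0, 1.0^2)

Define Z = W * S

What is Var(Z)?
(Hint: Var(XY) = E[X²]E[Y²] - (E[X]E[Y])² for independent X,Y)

Var(XY) = E[X²]E[Y²] - (E[X]E[Y])²
E[W] = -1, Var(W) = 6.25
E[S] = 1, Var(S) = 1
E[W²] = 6.25 + (-1)² = 7.25
E[S²] = 1 + 1² = 2
Var(Z) = 7.25*2 - (-1*1)²
= 14.5 - 1 = 13.5

13.5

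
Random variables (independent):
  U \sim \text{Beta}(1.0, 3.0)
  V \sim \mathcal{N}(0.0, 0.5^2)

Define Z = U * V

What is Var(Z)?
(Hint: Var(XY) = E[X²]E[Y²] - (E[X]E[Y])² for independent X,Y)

Var(XY) = E[X²]E[Y²] - (E[X]E[Y])²
E[U] = 0.25, Var(U) = 0.0375
E[V] = 0, Var(V) = 0.25
E[U²] = 0.0375 + 0.25² = 0.1
E[V²] = 0.25 + 0² = 0.25
Var(Z) = 0.1*0.25 - (0.25*0)²
= 0.025 - 0 = 0.025

0.025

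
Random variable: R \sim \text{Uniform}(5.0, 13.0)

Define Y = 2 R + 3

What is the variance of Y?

For Y = aR + b: Var(Y) = a² * Var(R)
Var(R) = (13 - 5)^2/12 = 5.3333333
Var(Y) = 2² * 5.3333333 = 4 * 5.3333333 = 21.333333

21.333333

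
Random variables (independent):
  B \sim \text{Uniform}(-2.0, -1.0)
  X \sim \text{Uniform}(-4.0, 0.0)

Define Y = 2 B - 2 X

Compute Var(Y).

For independent RVs: Var(aX + bY) = a²Var(X) + b²Var(Y)
Var(B) = 0.083333333
Var(X) = 1.3333333
Var(Y) = 2²*0.083333333 + (-2)²*1.3333333
= 4*0.083333333 + 4*1.3333333 = 5.6666667

5.6666667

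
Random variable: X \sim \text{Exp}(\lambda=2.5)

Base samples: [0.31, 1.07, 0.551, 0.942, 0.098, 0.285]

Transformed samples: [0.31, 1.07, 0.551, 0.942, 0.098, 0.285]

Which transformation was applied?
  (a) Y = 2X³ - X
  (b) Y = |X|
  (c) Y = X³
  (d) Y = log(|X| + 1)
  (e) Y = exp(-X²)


Checking option (b) Y = |X|:
  X = 0.31 -> Y = 0.31 ✓
  X = 1.07 -> Y = 1.07 ✓
  X = 0.551 -> Y = 0.551 ✓
All samples match this transformation.

(b) |X|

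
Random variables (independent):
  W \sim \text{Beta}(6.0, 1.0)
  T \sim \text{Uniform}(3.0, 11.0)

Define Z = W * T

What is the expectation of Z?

For independent RVs: E[XY] = E[X]*E[Y]
E[W] = 0.85714286
E[T] = 7
E[Z] = 0.85714286 * 7 = 6

6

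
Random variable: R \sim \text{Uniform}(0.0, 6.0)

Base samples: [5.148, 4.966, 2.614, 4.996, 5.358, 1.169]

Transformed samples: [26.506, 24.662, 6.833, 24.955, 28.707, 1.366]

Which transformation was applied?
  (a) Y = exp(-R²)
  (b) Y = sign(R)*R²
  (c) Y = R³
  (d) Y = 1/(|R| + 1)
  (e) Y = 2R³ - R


Checking option (b) Y = sign(R)*R²:
  R = 5.148 -> Y = 26.506 ✓
  R = 4.966 -> Y = 24.662 ✓
  R = 2.614 -> Y = 6.833 ✓
All samples match this transformation.

(b) sign(R)*R²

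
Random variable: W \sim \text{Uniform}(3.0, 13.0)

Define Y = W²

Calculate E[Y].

Using E[X²] = Var(X) + (E[X])²:
E[W] = 8
Var(W) = (13 - 3)^2/12 = 8.3333333
E[W²] = 8.3333333 + 8² = 8.3333333 + 64 = 72.333333

72.333333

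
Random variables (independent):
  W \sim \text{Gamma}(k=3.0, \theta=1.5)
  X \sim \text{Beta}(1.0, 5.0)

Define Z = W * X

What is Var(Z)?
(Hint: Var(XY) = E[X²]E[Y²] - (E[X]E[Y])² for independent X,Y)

Var(XY) = E[X²]E[Y²] - (E[X]E[Y])²
E[W] = 4.5, Var(W) = 6.75
E[X] = 0.16666667, Var(X) = 0.01984127
E[W²] = 6.75 + 4.5² = 27
E[X²] = 0.01984127 + 0.16666667² = 0.047619048
Var(Z) = 27*0.047619048 - (4.5*0.16666667)²
= 1.2857143 - 0.5625 = 0.72321429

0.72321429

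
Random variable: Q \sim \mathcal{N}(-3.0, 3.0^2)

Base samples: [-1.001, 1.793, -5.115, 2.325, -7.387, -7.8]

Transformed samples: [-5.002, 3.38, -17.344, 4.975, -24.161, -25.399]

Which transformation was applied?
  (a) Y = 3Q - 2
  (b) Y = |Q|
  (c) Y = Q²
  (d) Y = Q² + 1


Checking option (a) Y = 3Q - 2:
  Q = -1.001 -> Y = -5.002 ✓
  Q = 1.793 -> Y = 3.38 ✓
  Q = -5.115 -> Y = -17.344 ✓
All samples match this transformation.

(a) 3Q - 2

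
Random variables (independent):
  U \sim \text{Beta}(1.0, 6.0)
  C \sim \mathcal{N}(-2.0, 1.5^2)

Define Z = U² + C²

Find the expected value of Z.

E[Z] = E[U²] + E[C²]
E[U²] = Var(U) + E[U]² = 0.015306122 + 0.020408163 = 0.035714286
E[C²] = Var(C) + E[C]² = 2.25 + 4 = 6.25
E[Z] = 0.035714286 + 6.25 = 6.2857143

6.2857143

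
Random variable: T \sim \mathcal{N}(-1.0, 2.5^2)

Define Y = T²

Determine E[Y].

E[T²] = Var(T) + (E[T])² = 6.25 + 1 = 7.25

7.25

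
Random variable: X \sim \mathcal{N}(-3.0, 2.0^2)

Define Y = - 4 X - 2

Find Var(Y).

For Y = aX + b: Var(Y) = a² * Var(X)
Var(X) = 2.0^2 = 4
Var(Y) = (-4)² * 4 = 16 * 4 = 64

64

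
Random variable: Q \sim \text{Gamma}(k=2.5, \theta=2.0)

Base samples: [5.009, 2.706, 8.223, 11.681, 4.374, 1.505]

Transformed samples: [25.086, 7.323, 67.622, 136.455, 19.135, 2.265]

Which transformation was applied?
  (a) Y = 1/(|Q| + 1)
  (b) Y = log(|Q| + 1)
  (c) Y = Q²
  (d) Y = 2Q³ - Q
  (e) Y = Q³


Checking option (c) Y = Q²:
  Q = 5.009 -> Y = 25.086 ✓
  Q = 2.706 -> Y = 7.323 ✓
  Q = 8.223 -> Y = 67.622 ✓
All samples match this transformation.

(c) Q²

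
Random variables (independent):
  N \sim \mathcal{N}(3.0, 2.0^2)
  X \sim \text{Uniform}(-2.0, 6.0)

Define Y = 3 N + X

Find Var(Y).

For independent RVs: Var(aX + bY) = a²Var(X) + b²Var(Y)
Var(N) = 4
Var(X) = 5.3333333
Var(Y) = 3²*4 + 1²*5.3333333
= 9*4 + 1*5.3333333 = 41.333333

41.333333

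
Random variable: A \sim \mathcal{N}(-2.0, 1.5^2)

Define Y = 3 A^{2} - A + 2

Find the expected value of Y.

E[Y] = 3*E[A²] - 1*E[A] + 2
E[A] = -2
E[A²] = Var(A) + (E[A])² = 2.25 + 4 = 6.25
E[Y] = 3*6.25 - 1*(-2) + 2 = 22.75

22.75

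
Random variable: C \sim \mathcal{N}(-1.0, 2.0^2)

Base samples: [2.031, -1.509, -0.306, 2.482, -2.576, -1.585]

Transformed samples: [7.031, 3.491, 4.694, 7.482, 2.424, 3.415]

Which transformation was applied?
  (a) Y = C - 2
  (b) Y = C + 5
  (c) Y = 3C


Checking option (b) Y = C + 5:
  C = 2.031 -> Y = 7.031 ✓
  C = -1.509 -> Y = 3.491 ✓
  C = -0.306 -> Y = 4.694 ✓
All samples match this transformation.

(b) C + 5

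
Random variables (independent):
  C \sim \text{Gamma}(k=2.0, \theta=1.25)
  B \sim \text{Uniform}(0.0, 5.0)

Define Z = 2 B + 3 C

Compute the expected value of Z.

E[Z] = 3*E[C] + 2*E[B]
E[C] = 2.5
E[B] = 2.5
E[Z] = 3*2.5 + 2*2.5 = 12.5

12.5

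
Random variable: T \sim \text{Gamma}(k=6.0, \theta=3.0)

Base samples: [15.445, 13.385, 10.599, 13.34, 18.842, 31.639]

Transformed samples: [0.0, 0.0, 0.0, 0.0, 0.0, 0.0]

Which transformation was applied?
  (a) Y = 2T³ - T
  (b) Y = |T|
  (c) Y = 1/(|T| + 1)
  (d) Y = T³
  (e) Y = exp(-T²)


Checking option (e) Y = exp(-T²):
  T = 15.445 -> Y = 0.0 ✓
  T = 13.385 -> Y = 0.0 ✓
  T = 10.599 -> Y = 0.0 ✓
All samples match this transformation.

(e) exp(-T²)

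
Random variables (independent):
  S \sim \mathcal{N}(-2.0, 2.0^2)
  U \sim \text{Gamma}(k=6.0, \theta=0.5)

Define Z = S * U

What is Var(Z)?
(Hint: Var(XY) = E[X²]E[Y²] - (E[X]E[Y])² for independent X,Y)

Var(XY) = E[X²]E[Y²] - (E[X]E[Y])²
E[S] = -2, Var(S) = 4
E[U] = 3, Var(U) = 1.5
E[S²] = 4 + (-2)² = 8
E[U²] = 1.5 + 3² = 10.5
Var(Z) = 8*10.5 - (-2*3)²
= 84 - 36 = 48

48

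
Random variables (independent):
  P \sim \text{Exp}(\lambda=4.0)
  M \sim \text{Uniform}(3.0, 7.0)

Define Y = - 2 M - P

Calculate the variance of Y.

For independent RVs: Var(aX + bY) = a²Var(X) + b²Var(Y)
Var(P) = 0.0625
Var(M) = 1.3333333
Var(Y) = (-1)²*0.0625 + (-2)²*1.3333333
= 1*0.0625 + 4*1.3333333 = 5.3958333

5.3958333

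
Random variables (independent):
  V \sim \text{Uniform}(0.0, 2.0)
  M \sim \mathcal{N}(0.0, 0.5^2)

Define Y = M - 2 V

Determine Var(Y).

For independent RVs: Var(aX + bY) = a²Var(X) + b²Var(Y)
Var(V) = 0.33333333
Var(M) = 0.25
Var(Y) = (-2)²*0.33333333 + 1²*0.25
= 4*0.33333333 + 1*0.25 = 1.5833333

1.5833333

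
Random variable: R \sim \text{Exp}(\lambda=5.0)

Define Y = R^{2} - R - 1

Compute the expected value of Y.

E[Y] = 1*E[R²] - 1*E[R] - 1
E[R] = 0.2
E[R²] = Var(R) + (E[R])² = 0.04 + 0.04 = 0.08
E[Y] = 1*0.08 - 1*0.2 - 1 = -1.12

-1.12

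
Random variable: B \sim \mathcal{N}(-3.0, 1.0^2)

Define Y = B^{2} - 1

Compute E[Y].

E[Y] = 1*E[B²] - 1
E[B] = -3
E[B²] = Var(B) + (E[B])² = 1 + 9 = 10
E[Y] = 1*10 - 1 = 9

9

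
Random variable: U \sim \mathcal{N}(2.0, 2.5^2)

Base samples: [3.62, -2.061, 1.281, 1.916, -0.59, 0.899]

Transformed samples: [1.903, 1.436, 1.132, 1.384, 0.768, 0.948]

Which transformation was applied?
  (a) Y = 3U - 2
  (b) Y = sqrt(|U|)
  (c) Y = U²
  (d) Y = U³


Checking option (b) Y = sqrt(|U|):
  U = 3.62 -> Y = 1.903 ✓
  U = -2.061 -> Y = 1.436 ✓
  U = 1.281 -> Y = 1.132 ✓
All samples match this transformation.

(b) sqrt(|U|)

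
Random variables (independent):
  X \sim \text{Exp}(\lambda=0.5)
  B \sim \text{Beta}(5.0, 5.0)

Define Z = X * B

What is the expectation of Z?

For independent RVs: E[XY] = E[X]*E[Y]
E[X] = 2
E[B] = 0.5
E[Z] = 2 * 0.5 = 1

1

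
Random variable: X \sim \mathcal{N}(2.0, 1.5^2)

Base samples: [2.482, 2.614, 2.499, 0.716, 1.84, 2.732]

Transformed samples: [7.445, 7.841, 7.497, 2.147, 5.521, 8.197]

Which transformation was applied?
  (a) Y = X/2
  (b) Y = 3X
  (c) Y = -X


Checking option (b) Y = 3X:
  X = 2.482 -> Y = 7.445 ✓
  X = 2.614 -> Y = 7.841 ✓
  X = 2.499 -> Y = 7.497 ✓
All samples match this transformation.

(b) 3X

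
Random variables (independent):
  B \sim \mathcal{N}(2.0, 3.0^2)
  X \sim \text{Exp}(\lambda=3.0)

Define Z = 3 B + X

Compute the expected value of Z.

E[Z] = 3*E[B] + 1*E[X]
E[B] = 2
E[X] = 0.33333333
E[Z] = 3*2 + 1*0.33333333 = 6.3333333

6.3333333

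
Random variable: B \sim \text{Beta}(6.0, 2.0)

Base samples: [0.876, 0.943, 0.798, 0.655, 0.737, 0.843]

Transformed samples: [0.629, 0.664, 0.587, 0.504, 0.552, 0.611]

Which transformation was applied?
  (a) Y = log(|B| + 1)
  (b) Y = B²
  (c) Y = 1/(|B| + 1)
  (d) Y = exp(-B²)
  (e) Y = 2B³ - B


Checking option (a) Y = log(|B| + 1):
  B = 0.876 -> Y = 0.629 ✓
  B = 0.943 -> Y = 0.664 ✓
  B = 0.798 -> Y = 0.587 ✓
All samples match this transformation.

(a) log(|B| + 1)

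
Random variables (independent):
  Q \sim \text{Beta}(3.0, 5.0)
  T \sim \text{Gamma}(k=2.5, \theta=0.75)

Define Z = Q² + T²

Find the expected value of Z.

E[Z] = E[Q²] + E[T²]
E[Q²] = Var(Q) + E[Q]² = 0.026041667 + 0.140625 = 0.16666667
E[T²] = Var(T) + E[T]² = 1.40625 + 3.515625 = 4.921875
E[Z] = 0.16666667 + 4.921875 = 5.0885417

5.0885417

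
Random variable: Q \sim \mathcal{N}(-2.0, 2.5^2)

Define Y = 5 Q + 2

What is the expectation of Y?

For Y = 5Q + 2:
E[Y] = 5 * E[Q] + 2
E[Q] = -2.0 = -2
E[Y] = 5 * (-2) + 2 = -8

-8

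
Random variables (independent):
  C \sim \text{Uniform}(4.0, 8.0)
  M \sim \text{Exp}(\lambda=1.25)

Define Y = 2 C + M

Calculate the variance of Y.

For independent RVs: Var(aX + bY) = a²Var(X) + b²Var(Y)
Var(C) = 1.3333333
Var(M) = 0.64
Var(Y) = 2²*1.3333333 + 1²*0.64
= 4*1.3333333 + 1*0.64 = 5.9733333

5.9733333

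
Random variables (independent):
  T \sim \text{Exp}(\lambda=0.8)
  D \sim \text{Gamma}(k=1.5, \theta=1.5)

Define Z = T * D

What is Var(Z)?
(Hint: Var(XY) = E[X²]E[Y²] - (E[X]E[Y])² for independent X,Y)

Var(XY) = E[X²]E[Y²] - (E[X]E[Y])²
E[T] = 1.25, Var(T) = 1.5625
E[D] = 2.25, Var(D) = 3.375
E[T²] = 1.5625 + 1.25² = 3.125
E[D²] = 3.375 + 2.25² = 8.4375
Var(Z) = 3.125*8.4375 - (1.25*2.25)²
= 26.367188 - 7.9101562 = 18.457031

18.457031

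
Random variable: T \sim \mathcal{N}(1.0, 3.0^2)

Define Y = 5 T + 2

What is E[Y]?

For Y = 5T + 2:
E[Y] = 5 * E[T] + 2
E[T] = 1.0 = 1
E[Y] = 5 * 1 + 2 = 7

7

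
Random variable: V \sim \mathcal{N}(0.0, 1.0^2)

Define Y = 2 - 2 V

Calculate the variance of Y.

For Y = aV + b: Var(Y) = a² * Var(V)
Var(V) = 1.0^2 = 1
Var(Y) = (-2)² * 1 = 4 * 1 = 4

4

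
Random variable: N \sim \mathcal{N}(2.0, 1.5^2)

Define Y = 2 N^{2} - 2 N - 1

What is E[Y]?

E[Y] = 2*E[N²] - 2*E[N] - 1
E[N] = 2
E[N²] = Var(N) + (E[N])² = 2.25 + 4 = 6.25
E[Y] = 2*6.25 - 2*2 - 1 = 7.5

7.5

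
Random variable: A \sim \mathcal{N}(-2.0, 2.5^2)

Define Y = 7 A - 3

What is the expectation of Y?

For Y = 7A - 3:
E[Y] = 7 * E[A] - 3
E[A] = -2.0 = -2
E[Y] = 7 * (-2) - 3 = -17

-17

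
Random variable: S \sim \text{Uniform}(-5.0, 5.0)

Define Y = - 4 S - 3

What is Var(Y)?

For Y = aS + b: Var(Y) = a² * Var(S)
Var(S) = (5 + 5)^2/12 = 8.3333333
Var(Y) = (-4)² * 8.3333333 = 16 * 8.3333333 = 133.33333

133.33333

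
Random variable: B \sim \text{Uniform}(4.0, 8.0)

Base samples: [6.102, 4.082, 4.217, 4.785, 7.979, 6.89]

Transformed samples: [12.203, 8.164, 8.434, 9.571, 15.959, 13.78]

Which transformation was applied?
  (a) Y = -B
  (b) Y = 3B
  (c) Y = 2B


Checking option (c) Y = 2B:
  B = 6.102 -> Y = 12.203 ✓
  B = 4.082 -> Y = 8.164 ✓
  B = 4.217 -> Y = 8.434 ✓
All samples match this transformation.

(c) 2B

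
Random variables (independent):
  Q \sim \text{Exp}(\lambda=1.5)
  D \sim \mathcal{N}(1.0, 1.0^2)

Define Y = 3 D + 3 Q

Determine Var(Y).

For independent RVs: Var(aX + bY) = a²Var(X) + b²Var(Y)
Var(Q) = 0.44444444
Var(D) = 1
Var(Y) = 3²*0.44444444 + 3²*1
= 9*0.44444444 + 9*1 = 13

13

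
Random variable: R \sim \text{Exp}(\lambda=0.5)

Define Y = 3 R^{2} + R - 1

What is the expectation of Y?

E[Y] = 3*E[R²] + 1*E[R] - 1
E[R] = 2
E[R²] = Var(R) + (E[R])² = 4 + 4 = 8
E[Y] = 3*8 + 1*2 - 1 = 25

25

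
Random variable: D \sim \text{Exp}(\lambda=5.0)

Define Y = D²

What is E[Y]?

Using E[X²] = Var(X) + (E[X])²:
E[D] = 0.2
Var(D) = 1/5.0^2 = 0.04
E[D²] = 0.04 + 0.2² = 0.04 + 0.04 = 0.08

0.08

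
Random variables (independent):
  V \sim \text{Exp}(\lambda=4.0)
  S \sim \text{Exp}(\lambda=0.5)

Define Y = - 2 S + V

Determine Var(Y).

For independent RVs: Var(aX + bY) = a²Var(X) + b²Var(Y)
Var(V) = 0.0625
Var(S) = 4
Var(Y) = 1²*0.0625 + (-2)²*4
= 1*0.0625 + 4*4 = 16.0625

16.0625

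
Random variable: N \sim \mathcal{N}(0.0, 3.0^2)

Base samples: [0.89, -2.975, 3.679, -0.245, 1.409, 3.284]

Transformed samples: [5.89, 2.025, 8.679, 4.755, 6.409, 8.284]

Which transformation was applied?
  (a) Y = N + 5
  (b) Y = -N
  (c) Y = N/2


Checking option (a) Y = N + 5:
  N = 0.89 -> Y = 5.89 ✓
  N = -2.975 -> Y = 2.025 ✓
  N = 3.679 -> Y = 8.679 ✓
All samples match this transformation.

(a) N + 5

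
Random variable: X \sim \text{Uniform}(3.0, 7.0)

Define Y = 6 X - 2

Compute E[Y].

For Y = 6X - 2:
E[Y] = 6 * E[X] - 2
E[X] = (3 + 7)/2 = 5
E[Y] = 6 * 5 - 2 = 28

28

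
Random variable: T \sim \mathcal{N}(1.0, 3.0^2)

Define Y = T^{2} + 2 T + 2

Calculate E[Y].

E[Y] = 1*E[T²] + 2*E[T] + 2
E[T] = 1
E[T²] = Var(T) + (E[T])² = 9 + 1 = 10
E[Y] = 1*10 + 2*1 + 2 = 14

14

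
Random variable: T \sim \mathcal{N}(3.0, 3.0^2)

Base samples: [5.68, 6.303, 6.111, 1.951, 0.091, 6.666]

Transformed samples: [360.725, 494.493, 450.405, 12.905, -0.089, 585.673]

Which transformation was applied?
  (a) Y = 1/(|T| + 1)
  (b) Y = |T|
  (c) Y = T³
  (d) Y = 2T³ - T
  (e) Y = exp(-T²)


Checking option (d) Y = 2T³ - T:
  T = 5.68 -> Y = 360.725 ✓
  T = 6.303 -> Y = 494.493 ✓
  T = 6.111 -> Y = 450.405 ✓
All samples match this transformation.

(d) 2T³ - T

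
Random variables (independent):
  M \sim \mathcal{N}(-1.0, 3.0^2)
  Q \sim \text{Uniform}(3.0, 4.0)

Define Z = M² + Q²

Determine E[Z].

E[Z] = E[M²] + E[Q²]
E[M²] = Var(M) + E[M]² = 9 + 1 = 10
E[Q²] = Var(Q) + E[Q]² = 0.083333333 + 12.25 = 12.333333
E[Z] = 10 + 12.333333 = 22.333333

22.333333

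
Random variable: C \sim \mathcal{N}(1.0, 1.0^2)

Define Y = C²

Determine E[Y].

Using E[X²] = Var(X) + (E[X])²:
E[C] = 1
Var(C) = 1.0^2 = 1
E[C²] = 1 + 1² = 1 + 1 = 2

2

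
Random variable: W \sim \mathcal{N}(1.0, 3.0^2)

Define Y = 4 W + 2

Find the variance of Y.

For Y = aW + b: Var(Y) = a² * Var(W)
Var(W) = 3.0^2 = 9
Var(Y) = 4² * 9 = 16 * 9 = 144

144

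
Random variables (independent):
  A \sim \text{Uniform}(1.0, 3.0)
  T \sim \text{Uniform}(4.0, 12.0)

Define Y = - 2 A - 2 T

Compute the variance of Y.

For independent RVs: Var(aX + bY) = a²Var(X) + b²Var(Y)
Var(A) = 0.33333333
Var(T) = 5.3333333
Var(Y) = (-2)²*0.33333333 + (-2)²*5.3333333
= 4*0.33333333 + 4*5.3333333 = 22.666667

22.666667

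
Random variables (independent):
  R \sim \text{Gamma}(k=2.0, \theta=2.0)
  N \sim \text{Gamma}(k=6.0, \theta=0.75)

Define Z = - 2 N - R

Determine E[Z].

E[Z] = -1*E[R] - 2*E[N]
E[R] = 4
E[N] = 4.5
E[Z] = -1*4 - 2*4.5 = -13

-13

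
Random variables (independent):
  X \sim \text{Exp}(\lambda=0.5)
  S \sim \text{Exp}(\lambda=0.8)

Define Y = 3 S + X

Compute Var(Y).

For independent RVs: Var(aX + bY) = a²Var(X) + b²Var(Y)
Var(X) = 4
Var(S) = 1.5625
Var(Y) = 1²*4 + 3²*1.5625
= 1*4 + 9*1.5625 = 18.0625

18.0625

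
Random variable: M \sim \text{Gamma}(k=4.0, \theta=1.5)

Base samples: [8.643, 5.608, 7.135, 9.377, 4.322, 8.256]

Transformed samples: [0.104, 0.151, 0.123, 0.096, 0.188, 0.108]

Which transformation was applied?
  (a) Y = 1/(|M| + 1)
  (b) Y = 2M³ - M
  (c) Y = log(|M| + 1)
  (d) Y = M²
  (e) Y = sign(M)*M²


Checking option (a) Y = 1/(|M| + 1):
  M = 8.643 -> Y = 0.104 ✓
  M = 5.608 -> Y = 0.151 ✓
  M = 7.135 -> Y = 0.123 ✓
All samples match this transformation.

(a) 1/(|M| + 1)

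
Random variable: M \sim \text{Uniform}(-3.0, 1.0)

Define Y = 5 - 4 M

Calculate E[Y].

For Y = -4M + 5:
E[Y] = -4 * E[M] + 5
E[M] = (-3 + 1)/2 = -1
E[Y] = -4 * (-1) + 5 = 9

9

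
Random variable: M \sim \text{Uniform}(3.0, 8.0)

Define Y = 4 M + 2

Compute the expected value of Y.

For Y = 4M + 2:
E[Y] = 4 * E[M] + 2
E[M] = (3 + 8)/2 = 5.5
E[Y] = 4 * 5.5 + 2 = 24

24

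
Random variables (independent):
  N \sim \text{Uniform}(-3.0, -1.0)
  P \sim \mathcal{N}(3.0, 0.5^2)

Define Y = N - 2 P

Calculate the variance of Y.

For independent RVs: Var(aX + bY) = a²Var(X) + b²Var(Y)
Var(N) = 0.33333333
Var(P) = 0.25
Var(Y) = 1²*0.33333333 + (-2)²*0.25
= 1*0.33333333 + 4*0.25 = 1.3333333

1.3333333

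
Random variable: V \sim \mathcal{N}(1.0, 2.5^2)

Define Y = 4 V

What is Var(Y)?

For Y = aV + b: Var(Y) = a² * Var(V)
Var(V) = 2.5^2 = 6.25
Var(Y) = 4² * 6.25 = 16 * 6.25 = 100

100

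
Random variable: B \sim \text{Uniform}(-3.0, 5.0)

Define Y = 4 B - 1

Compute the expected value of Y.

For Y = 4B - 1:
E[Y] = 4 * E[B] - 1
E[B] = (-3 + 5)/2 = 1
E[Y] = 4 * 1 - 1 = 3

3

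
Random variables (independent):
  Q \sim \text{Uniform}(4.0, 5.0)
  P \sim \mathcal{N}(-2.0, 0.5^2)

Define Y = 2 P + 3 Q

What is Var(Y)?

For independent RVs: Var(aX + bY) = a²Var(X) + b²Var(Y)
Var(Q) = 0.083333333
Var(P) = 0.25
Var(Y) = 3²*0.083333333 + 2²*0.25
= 9*0.083333333 + 4*0.25 = 1.75

1.75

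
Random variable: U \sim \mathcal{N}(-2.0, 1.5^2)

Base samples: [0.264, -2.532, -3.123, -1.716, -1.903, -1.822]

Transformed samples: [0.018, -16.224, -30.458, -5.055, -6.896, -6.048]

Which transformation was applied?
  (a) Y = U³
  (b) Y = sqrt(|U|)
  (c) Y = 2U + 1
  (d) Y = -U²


Checking option (a) Y = U³:
  U = 0.264 -> Y = 0.018 ✓
  U = -2.532 -> Y = -16.224 ✓
  U = -3.123 -> Y = -30.458 ✓
All samples match this transformation.

(a) U³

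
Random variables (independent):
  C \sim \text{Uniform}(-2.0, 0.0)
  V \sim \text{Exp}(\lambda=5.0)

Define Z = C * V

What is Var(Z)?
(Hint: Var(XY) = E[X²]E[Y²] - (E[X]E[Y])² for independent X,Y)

Var(XY) = E[X²]E[Y²] - (E[X]E[Y])²
E[C] = -1, Var(C) = 0.33333333
E[V] = 0.2, Var(V) = 0.04
E[C²] = 0.33333333 + (-1)² = 1.3333333
E[V²] = 0.04 + 0.2² = 0.08
Var(Z) = 1.3333333*0.08 - (-1*0.2)²
= 0.10666667 - 0.04 = 0.066666667

0.066666667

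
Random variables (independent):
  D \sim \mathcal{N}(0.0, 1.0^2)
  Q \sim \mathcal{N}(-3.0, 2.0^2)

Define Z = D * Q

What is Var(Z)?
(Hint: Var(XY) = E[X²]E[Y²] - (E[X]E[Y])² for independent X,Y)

Var(XY) = E[X²]E[Y²] - (E[X]E[Y])²
E[D] = 0, Var(D) = 1
E[Q] = -3, Var(Q) = 4
E[D²] = 1 + 0² = 1
E[Q²] = 4 + (-3)² = 13
Var(Z) = 1*13 - (0*(-3))²
= 13 - 0 = 13

13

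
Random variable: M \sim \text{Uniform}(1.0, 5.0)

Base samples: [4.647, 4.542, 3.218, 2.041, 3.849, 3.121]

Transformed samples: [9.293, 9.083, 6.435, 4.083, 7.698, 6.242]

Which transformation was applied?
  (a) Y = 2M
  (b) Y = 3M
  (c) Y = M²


Checking option (a) Y = 2M:
  M = 4.647 -> Y = 9.293 ✓
  M = 4.542 -> Y = 9.083 ✓
  M = 3.218 -> Y = 6.435 ✓
All samples match this transformation.

(a) 2M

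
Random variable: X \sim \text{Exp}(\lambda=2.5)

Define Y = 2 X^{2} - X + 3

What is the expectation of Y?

E[Y] = 2*E[X²] - 1*E[X] + 3
E[X] = 0.4
E[X²] = Var(X) + (E[X])² = 0.16 + 0.16 = 0.32
E[Y] = 2*0.32 - 1*0.4 + 3 = 3.24

3.24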